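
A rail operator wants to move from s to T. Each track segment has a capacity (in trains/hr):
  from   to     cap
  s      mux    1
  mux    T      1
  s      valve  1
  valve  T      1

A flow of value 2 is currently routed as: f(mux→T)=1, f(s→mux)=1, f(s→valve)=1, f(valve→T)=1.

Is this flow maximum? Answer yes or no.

Residual reachable from s: {s}; T is not reachable.
Saturated cut: s→mux, s→valve with total capacity 2 = current flow value. Flow is maximum.

Yes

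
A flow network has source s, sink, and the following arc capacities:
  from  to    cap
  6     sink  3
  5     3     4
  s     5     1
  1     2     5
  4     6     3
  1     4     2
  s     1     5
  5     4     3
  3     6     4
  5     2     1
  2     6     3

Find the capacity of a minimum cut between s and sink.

Max flow = 3 (via 2 augmenting paths).
In the residual at optimum, the set reachable from s is {1, 2, 3, 4, 5, 6, s}.
Cut edges: 6->sink (cap 3). Sum = 3.

3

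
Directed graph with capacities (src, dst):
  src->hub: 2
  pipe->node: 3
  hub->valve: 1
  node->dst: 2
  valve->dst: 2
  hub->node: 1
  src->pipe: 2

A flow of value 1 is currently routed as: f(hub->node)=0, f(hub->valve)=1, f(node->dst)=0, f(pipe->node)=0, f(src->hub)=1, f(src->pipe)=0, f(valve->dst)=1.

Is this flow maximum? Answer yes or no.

No

Residual path src->hub->node->dst has bottleneck 1 > 0.
Pushing 1 along it raises the flow to 2, so the given flow is not maximum.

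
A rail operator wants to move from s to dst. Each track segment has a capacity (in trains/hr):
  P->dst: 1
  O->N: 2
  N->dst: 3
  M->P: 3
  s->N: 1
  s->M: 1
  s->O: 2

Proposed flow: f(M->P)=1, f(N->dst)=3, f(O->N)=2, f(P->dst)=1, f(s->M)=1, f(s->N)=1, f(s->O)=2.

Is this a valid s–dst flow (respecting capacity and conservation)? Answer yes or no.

Yes

Every edge has 0 ≤ f(e) ≤ cap(e).
At each intermediate node, inflow equals outflow.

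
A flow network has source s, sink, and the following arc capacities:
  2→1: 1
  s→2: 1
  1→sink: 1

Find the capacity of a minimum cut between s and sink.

1

Max flow = 1 (via 1 augmenting path).
In the residual at optimum, the set reachable from s is {s}.
Cut edges: s→2 (cap 1). Sum = 1.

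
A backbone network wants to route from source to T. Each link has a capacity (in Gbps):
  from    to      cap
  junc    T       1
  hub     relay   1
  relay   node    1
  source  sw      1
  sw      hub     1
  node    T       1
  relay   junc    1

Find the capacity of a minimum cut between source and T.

Max flow = 1 (via 1 augmenting path).
In the residual at optimum, the set reachable from source is {source}.
Cut edges: source->sw (cap 1). Sum = 1.

1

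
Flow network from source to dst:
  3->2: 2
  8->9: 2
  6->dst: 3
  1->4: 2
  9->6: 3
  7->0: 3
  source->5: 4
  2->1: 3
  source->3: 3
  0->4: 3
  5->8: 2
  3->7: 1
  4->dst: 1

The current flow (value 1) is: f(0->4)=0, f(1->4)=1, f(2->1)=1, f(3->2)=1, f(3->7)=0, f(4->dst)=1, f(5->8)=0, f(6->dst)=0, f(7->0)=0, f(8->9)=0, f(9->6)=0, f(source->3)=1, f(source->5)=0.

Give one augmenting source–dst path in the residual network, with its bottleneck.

Residual along source->5->8->9->6->dst: source->5: 4, 5->8: 2, 8->9: 2, 9->6: 3, 6->dst: 3.
Bottleneck = min = 2.

source->5->8->9->6->dst, bottleneck 2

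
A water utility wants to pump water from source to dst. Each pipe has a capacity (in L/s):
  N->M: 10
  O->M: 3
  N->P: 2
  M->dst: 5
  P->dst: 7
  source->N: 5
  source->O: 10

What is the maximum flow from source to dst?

Augment source->N->P->dst: bottleneck 2. Total 2.
Augment source->N->M->dst: bottleneck 3. Total 5.
Augment source->O->M->dst: bottleneck 2. Total 7.
No augmenting path remains in the residual graph.

7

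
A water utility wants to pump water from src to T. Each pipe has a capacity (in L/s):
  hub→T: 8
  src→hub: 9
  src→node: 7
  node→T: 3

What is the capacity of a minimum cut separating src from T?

Max flow = 11 (via 2 augmenting paths).
In the residual at optimum, the set reachable from src is {hub, node, src}.
Cut edges: node→T (cap 3), hub→T (cap 8). Sum = 11.

11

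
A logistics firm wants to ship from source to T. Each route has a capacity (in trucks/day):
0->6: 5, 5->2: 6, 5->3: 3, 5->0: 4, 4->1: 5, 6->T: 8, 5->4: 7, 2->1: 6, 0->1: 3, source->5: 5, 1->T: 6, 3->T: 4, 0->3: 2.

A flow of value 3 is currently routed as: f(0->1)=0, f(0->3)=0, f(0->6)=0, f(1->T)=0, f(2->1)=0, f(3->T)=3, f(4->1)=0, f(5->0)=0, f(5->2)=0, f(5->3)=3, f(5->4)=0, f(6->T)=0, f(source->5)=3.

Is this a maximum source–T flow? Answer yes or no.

Residual path source->5->2->1->T has bottleneck 2 > 0.
Pushing 2 along it raises the flow to 5, so the given flow is not maximum.

No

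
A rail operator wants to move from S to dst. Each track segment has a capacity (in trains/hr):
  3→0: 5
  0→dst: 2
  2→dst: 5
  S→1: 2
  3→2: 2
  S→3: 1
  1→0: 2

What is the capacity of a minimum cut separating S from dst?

Max flow = 3 (via 2 augmenting paths).
In the residual at optimum, the set reachable from S is {S}.
Cut edges: S→3 (cap 1), S→1 (cap 2). Sum = 3.

3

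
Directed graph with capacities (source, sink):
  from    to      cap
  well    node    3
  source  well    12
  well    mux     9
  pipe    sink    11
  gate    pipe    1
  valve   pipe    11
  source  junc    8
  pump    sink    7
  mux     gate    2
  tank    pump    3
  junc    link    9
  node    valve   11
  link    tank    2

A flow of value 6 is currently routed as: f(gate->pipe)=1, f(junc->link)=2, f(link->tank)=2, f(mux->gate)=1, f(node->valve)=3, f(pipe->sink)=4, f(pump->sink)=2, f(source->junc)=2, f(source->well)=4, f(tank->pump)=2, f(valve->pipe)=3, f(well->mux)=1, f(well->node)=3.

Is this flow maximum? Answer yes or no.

Yes

Residual reachable from source: {gate, junc, link, mux, source, well}; sink is not reachable.
Saturated cut: link->tank, well->node, gate->pipe with total capacity 6 = current flow value. Flow is maximum.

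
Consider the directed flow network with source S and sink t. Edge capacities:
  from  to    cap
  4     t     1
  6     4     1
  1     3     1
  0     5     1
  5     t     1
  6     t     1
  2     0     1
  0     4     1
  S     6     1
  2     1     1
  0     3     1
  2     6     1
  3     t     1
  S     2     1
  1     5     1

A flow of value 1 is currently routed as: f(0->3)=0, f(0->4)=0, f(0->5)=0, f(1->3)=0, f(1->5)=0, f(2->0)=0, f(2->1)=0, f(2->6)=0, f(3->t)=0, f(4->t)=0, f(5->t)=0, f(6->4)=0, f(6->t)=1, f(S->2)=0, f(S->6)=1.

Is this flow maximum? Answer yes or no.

Residual path S->2->0->3->t has bottleneck 1 > 0.
Pushing 1 along it raises the flow to 2, so the given flow is not maximum.

No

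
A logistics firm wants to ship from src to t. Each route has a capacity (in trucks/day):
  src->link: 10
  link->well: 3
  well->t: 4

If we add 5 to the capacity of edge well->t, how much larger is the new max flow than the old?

0

Original max flow = 3.
Edge well->t does not cross the min cut (source side {link, src}), so extra capacity there cannot help.
New max flow = 3. Increase = 0.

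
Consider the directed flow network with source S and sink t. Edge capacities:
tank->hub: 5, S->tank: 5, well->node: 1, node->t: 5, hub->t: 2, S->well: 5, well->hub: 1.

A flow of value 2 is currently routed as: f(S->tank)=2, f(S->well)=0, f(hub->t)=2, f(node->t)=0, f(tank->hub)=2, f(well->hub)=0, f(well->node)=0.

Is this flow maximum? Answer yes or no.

Residual path S->well->node->t has bottleneck 1 > 0.
Pushing 1 along it raises the flow to 3, so the given flow is not maximum.

No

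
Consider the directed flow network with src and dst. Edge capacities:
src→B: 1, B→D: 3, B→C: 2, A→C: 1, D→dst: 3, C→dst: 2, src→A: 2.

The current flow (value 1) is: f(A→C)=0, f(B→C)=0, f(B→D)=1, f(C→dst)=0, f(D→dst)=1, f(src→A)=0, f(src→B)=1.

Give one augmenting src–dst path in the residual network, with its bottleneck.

Residual along src→A→C→dst: src→A: 2, A→C: 1, C→dst: 2.
Bottleneck = min = 1.

src→A→C→dst, bottleneck 1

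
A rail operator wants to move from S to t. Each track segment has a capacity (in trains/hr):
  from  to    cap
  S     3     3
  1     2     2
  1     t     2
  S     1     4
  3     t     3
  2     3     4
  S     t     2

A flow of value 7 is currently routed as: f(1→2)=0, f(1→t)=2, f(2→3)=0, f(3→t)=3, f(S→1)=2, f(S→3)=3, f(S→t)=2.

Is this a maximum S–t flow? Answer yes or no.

Yes

Residual reachable from S: {1, 2, 3, S}; t is not reachable.
Saturated cut: S→t, 1→t, 3→t with total capacity 7 = current flow value. Flow is maximum.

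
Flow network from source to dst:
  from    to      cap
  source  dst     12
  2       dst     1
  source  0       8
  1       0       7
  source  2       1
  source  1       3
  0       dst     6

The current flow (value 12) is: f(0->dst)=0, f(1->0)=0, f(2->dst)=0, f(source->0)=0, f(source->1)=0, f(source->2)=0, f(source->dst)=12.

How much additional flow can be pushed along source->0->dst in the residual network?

6

Residual capacities along the path: source->0: 8, 0->dst: 6.
Minimum is 6.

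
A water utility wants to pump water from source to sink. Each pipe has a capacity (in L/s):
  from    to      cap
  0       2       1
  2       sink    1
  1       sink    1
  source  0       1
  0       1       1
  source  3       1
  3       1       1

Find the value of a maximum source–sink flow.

2

Augment source→3→1→sink: bottleneck 1. Total 1.
Augment source→0→2→sink: bottleneck 1. Total 2.
No augmenting path remains in the residual graph.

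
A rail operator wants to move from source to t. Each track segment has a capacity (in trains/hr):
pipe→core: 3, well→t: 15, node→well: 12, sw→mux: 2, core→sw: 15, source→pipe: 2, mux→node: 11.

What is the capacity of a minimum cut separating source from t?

Max flow = 2 (via 1 augmenting path).
In the residual at optimum, the set reachable from source is {source}.
Cut edges: source→pipe (cap 2). Sum = 2.

2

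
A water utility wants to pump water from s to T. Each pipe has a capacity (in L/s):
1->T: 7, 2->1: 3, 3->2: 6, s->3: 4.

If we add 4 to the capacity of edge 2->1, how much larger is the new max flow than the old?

Original max flow = 3.
After raising cap(2->1), augmenting paths through that edge carry 1 more unit.
New max flow = 4. Increase = 1.

1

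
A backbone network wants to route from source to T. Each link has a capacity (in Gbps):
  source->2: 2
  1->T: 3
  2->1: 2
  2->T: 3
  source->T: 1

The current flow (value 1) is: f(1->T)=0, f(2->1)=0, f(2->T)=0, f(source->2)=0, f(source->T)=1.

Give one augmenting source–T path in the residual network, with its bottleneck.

Residual along source->2->T: source->2: 2, 2->T: 3.
Bottleneck = min = 2.

source->2->T, bottleneck 2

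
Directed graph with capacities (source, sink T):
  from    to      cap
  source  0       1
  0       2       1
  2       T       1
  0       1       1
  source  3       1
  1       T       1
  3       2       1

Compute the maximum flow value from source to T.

2

Augment source->0->1->T: bottleneck 1. Total 1.
Augment source->3->2->T: bottleneck 1. Total 2.
No augmenting path remains in the residual graph.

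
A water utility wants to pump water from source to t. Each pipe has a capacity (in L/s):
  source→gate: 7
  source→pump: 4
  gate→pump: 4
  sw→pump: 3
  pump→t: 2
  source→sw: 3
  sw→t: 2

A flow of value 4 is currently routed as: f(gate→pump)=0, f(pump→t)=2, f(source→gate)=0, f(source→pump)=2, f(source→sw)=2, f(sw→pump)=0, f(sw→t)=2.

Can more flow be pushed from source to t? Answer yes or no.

Residual reachable from source: {gate, pump, source, sw}; t is not reachable.
Saturated cut: sw→t, pump→t with total capacity 4 = current flow value. Flow is maximum.

No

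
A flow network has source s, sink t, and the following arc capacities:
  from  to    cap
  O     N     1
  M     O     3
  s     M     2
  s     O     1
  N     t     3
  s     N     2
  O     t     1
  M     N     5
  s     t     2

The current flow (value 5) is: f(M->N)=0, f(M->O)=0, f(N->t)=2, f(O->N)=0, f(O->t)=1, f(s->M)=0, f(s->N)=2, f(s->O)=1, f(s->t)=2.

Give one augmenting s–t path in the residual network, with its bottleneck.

Residual along s->M->N->t: s->M: 2, M->N: 5, N->t: 1.
Bottleneck = min = 1.

s->M->N->t, bottleneck 1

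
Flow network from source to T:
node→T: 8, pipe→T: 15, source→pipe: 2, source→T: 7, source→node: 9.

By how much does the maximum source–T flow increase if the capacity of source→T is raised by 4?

4

Original max flow = 17.
After raising cap(source→T), augmenting paths through that edge carry 4 more units.
New max flow = 21. Increase = 4.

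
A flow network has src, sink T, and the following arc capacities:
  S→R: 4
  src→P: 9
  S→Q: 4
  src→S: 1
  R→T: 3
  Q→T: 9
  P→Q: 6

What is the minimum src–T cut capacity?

Max flow = 7 (via 2 augmenting paths).
In the residual at optimum, the set reachable from src is {P, src}.
Cut edges: src→S (cap 1), P→Q (cap 6). Sum = 7.

7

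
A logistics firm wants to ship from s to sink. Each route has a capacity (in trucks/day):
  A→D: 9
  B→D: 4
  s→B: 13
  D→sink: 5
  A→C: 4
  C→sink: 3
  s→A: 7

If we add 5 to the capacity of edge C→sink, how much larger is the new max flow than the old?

1

Original max flow = 8.
After raising cap(C→sink), augmenting paths through that edge carry 1 more unit.
New max flow = 9. Increase = 1.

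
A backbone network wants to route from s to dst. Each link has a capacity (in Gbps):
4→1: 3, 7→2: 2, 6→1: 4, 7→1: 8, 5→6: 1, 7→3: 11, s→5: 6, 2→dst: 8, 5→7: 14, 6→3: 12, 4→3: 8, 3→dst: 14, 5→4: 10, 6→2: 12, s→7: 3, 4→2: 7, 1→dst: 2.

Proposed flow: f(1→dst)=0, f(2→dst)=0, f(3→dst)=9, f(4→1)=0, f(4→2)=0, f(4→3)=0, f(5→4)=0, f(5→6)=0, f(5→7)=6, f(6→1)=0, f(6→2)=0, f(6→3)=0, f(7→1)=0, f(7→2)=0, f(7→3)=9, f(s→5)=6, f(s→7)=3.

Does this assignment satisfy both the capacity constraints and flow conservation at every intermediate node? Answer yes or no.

Yes

Every edge has 0 ≤ f(e) ≤ cap(e).
At each intermediate node, inflow equals outflow.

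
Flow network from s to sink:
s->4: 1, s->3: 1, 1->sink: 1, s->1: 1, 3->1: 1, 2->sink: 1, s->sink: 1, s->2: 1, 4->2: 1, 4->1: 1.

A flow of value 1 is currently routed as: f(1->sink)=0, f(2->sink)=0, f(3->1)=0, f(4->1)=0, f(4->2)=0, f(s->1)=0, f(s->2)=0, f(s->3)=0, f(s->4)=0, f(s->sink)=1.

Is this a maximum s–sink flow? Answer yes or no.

No

Residual path s->2->sink has bottleneck 1 > 0.
Pushing 1 along it raises the flow to 2, so the given flow is not maximum.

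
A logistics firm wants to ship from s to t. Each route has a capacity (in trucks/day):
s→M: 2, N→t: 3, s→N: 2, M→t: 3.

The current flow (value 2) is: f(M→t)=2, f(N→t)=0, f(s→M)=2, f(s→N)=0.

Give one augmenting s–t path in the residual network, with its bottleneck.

s→N→t, bottleneck 2

Residual along s→N→t: s→N: 2, N→t: 3.
Bottleneck = min = 2.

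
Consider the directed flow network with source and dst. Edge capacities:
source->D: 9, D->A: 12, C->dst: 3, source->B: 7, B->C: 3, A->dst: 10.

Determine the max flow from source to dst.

12

Augment source->B->C->dst: bottleneck 3. Total 3.
Augment source->D->A->dst: bottleneck 9. Total 12.
No augmenting path remains in the residual graph.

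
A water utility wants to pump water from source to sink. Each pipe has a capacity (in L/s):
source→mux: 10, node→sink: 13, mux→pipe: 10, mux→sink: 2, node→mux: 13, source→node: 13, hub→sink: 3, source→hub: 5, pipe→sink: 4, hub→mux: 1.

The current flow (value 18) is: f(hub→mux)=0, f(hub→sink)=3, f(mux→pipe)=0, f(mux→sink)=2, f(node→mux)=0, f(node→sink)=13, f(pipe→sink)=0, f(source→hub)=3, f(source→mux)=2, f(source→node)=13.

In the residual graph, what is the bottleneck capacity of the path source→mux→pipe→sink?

4

Residual capacities along the path: source→mux: 8, mux→pipe: 10, pipe→sink: 4.
Minimum is 4.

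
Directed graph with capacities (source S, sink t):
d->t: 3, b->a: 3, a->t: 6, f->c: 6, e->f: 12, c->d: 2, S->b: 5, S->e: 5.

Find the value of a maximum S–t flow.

5

Augment S->b->a->t: bottleneck 3. Total 3.
Augment S->e->f->c->d->t: bottleneck 2. Total 5.
No augmenting path remains in the residual graph.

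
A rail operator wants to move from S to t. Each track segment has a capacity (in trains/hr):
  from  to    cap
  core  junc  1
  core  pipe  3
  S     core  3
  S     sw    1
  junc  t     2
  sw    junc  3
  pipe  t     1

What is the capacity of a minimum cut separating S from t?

3

Max flow = 3 (via 3 augmenting paths).
In the residual at optimum, the set reachable from S is {S, core, pipe}.
Cut edges: S->sw (cap 1), core->junc (cap 1), pipe->t (cap 1). Sum = 3.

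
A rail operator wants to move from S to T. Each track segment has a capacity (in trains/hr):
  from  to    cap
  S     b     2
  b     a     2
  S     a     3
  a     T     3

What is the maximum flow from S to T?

Augment S→a→T: bottleneck 3. Total 3.
No augmenting path remains in the residual graph.

3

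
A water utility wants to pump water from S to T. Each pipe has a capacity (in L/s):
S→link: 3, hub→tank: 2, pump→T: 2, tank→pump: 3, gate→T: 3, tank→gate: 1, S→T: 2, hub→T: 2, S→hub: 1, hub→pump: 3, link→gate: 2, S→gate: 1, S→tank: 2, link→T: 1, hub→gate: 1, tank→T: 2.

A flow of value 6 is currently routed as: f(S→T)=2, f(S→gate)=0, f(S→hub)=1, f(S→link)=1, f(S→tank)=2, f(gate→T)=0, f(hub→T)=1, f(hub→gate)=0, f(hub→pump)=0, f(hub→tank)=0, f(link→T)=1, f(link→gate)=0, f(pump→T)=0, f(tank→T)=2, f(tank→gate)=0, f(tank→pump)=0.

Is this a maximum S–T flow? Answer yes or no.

Residual path S→gate→T has bottleneck 1 > 0.
Pushing 1 along it raises the flow to 7, so the given flow is not maximum.

No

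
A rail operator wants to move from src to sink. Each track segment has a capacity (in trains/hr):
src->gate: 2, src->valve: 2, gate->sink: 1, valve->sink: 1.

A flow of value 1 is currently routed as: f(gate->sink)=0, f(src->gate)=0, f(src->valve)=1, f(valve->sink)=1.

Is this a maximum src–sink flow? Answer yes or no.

No

Residual path src->gate->sink has bottleneck 1 > 0.
Pushing 1 along it raises the flow to 2, so the given flow is not maximum.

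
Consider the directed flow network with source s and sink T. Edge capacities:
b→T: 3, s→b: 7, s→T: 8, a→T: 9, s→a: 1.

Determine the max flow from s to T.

Augment s→T: bottleneck 8. Total 8.
Augment s→a→T: bottleneck 1. Total 9.
Augment s→b→T: bottleneck 3. Total 12.
No augmenting path remains in the residual graph.

12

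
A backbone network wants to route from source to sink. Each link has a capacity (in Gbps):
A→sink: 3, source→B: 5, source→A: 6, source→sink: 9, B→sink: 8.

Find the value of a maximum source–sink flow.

Augment source→sink: bottleneck 9. Total 9.
Augment source→B→sink: bottleneck 5. Total 14.
Augment source→A→sink: bottleneck 3. Total 17.
No augmenting path remains in the residual graph.

17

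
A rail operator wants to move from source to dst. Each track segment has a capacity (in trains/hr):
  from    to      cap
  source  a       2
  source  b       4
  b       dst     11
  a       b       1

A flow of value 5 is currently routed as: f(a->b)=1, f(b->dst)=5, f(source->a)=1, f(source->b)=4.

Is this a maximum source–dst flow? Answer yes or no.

Residual reachable from source: {a, source}; dst is not reachable.
Saturated cut: source->b, a->b with total capacity 5 = current flow value. Flow is maximum.

Yes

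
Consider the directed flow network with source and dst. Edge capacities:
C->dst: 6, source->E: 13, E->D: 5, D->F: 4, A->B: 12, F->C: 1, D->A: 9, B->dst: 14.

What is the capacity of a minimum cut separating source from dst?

5

Max flow = 5 (via 2 augmenting paths).
In the residual at optimum, the set reachable from source is {E, source}.
Cut edges: E->D (cap 5). Sum = 5.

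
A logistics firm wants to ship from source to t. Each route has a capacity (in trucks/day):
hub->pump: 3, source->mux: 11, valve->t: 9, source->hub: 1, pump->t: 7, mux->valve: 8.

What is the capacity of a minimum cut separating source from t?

9

Max flow = 9 (via 2 augmenting paths).
In the residual at optimum, the set reachable from source is {mux, source}.
Cut edges: mux->valve (cap 8), source->hub (cap 1). Sum = 9.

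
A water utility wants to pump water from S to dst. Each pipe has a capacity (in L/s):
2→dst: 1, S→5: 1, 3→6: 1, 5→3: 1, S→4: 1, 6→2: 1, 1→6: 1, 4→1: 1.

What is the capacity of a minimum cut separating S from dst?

1

Max flow = 1 (via 1 augmenting path).
In the residual at optimum, the set reachable from S is {1, 3, 4, 5, 6, S}.
Cut edges: 6→2 (cap 1). Sum = 1.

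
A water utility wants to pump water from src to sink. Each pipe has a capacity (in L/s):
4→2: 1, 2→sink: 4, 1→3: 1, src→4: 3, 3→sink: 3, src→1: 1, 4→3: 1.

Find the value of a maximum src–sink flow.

Augment src→4→2→sink: bottleneck 1. Total 1.
Augment src→4→3→sink: bottleneck 1. Total 2.
Augment src→1→3→sink: bottleneck 1. Total 3.
No augmenting path remains in the residual graph.

3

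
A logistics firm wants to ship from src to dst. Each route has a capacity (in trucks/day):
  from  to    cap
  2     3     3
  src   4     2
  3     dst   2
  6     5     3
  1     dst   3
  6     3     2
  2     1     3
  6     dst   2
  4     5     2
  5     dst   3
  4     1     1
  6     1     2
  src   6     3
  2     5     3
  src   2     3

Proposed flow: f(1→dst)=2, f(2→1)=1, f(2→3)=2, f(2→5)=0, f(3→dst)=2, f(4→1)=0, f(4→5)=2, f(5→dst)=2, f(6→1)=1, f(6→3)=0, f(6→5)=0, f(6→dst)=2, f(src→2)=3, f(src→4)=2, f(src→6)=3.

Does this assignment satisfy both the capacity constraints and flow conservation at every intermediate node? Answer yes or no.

Every edge has 0 ≤ f(e) ≤ cap(e).
At each intermediate node, inflow equals outflow.

Yes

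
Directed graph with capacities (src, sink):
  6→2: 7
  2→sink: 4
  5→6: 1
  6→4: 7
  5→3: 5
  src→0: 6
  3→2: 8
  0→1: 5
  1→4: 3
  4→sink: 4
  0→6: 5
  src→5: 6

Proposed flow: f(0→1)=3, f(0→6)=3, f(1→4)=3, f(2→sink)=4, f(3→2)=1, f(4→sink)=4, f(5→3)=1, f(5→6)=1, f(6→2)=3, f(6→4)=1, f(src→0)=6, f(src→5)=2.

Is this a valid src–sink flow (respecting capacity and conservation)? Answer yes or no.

Every edge has 0 ≤ f(e) ≤ cap(e).
At each intermediate node, inflow equals outflow.

Yes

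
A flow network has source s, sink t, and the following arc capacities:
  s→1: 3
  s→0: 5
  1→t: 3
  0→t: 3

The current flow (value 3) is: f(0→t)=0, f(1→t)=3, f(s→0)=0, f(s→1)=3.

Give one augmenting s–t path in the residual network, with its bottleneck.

Residual along s→0→t: s→0: 5, 0→t: 3.
Bottleneck = min = 3.

s→0→t, bottleneck 3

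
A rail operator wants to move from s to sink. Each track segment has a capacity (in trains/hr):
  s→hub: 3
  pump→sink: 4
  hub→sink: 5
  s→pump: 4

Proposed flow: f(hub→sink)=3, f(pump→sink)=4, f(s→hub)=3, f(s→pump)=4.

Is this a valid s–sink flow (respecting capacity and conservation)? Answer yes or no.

Yes

Every edge has 0 ≤ f(e) ≤ cap(e).
At each intermediate node, inflow equals outflow.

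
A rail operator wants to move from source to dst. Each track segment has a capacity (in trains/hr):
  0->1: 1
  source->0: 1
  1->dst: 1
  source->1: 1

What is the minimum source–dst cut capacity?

1

Max flow = 1 (via 1 augmenting path).
In the residual at optimum, the set reachable from source is {0, 1, source}.
Cut edges: 1->dst (cap 1). Sum = 1.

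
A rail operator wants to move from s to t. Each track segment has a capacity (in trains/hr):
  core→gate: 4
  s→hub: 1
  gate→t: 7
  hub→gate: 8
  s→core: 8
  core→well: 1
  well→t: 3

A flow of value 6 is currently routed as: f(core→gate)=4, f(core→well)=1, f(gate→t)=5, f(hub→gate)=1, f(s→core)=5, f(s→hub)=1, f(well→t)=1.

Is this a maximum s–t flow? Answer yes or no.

Yes

Residual reachable from s: {core, s}; t is not reachable.
Saturated cut: s→hub, core→well, core→gate with total capacity 6 = current flow value. Flow is maximum.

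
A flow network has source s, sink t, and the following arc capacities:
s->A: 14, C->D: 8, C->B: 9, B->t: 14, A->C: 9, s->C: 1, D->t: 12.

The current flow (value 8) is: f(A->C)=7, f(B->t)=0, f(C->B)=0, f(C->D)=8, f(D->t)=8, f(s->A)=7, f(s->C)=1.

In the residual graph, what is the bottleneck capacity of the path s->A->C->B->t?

2

Residual capacities along the path: s->A: 7, A->C: 2, C->B: 9, B->t: 14.
Minimum is 2.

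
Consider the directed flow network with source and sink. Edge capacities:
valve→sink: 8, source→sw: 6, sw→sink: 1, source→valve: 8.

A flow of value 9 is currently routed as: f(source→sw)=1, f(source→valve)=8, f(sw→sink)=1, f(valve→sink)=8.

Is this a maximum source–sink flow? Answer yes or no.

Residual reachable from source: {source, sw}; sink is not reachable.
Saturated cut: source→valve, sw→sink with total capacity 9 = current flow value. Flow is maximum.

Yes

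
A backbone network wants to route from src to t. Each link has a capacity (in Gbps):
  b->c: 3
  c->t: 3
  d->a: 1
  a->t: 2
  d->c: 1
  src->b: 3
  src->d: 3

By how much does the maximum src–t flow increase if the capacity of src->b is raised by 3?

Original max flow = 4.
Edge src->b does not cross the min cut (source side {b, c, d, src}), so extra capacity there cannot help.
New max flow = 4. Increase = 0.

0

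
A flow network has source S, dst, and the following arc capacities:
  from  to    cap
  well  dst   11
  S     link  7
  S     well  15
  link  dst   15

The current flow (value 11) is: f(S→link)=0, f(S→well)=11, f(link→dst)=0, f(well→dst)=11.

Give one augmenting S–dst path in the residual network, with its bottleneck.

Residual along S→link→dst: S→link: 7, link→dst: 15.
Bottleneck = min = 7.

S→link→dst, bottleneck 7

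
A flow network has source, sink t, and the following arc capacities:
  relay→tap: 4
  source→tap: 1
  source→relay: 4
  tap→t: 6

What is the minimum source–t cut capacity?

Max flow = 5 (via 2 augmenting paths).
In the residual at optimum, the set reachable from source is {source}.
Cut edges: source→relay (cap 4), source→tap (cap 1). Sum = 5.

5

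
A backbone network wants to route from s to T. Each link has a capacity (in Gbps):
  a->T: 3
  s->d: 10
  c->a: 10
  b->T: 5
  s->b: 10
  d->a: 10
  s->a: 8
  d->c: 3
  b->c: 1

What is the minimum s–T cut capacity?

Max flow = 8 (via 2 augmenting paths).
In the residual at optimum, the set reachable from s is {a, b, c, d, s}.
Cut edges: b->T (cap 5), a->T (cap 3). Sum = 8.

8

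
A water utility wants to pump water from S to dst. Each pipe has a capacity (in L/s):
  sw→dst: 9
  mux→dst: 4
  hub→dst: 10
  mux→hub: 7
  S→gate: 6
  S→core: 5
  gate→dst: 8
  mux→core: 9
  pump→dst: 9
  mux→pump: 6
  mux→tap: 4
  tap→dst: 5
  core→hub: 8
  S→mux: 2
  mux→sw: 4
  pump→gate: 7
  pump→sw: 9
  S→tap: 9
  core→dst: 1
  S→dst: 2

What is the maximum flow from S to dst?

20

Augment S→dst: bottleneck 2. Total 2.
Augment S→mux→dst: bottleneck 2. Total 4.
Augment S→tap→dst: bottleneck 5. Total 9.
Augment S→core→dst: bottleneck 1. Total 10.
Augment S→gate→dst: bottleneck 6. Total 16.
Augment S→core→hub→dst: bottleneck 4. Total 20.
No augmenting path remains in the residual graph.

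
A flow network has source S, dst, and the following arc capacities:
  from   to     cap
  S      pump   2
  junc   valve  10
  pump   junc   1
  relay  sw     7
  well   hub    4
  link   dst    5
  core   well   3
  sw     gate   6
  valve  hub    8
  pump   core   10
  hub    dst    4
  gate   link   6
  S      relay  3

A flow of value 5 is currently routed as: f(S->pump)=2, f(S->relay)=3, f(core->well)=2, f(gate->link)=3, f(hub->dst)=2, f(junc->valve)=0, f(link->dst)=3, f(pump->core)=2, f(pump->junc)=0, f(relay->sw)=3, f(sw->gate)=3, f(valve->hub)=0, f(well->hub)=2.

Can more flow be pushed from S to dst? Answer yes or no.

No

Residual reachable from S: {S}; dst is not reachable.
Saturated cut: S->relay, S->pump with total capacity 5 = current flow value. Flow is maximum.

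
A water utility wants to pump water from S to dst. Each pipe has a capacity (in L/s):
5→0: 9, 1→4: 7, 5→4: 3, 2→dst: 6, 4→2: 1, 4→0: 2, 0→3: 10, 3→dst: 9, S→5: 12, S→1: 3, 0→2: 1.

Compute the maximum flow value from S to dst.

11

Augment S→1→4→2→dst: bottleneck 1. Total 1.
Augment S→5→0→2→dst: bottleneck 1. Total 2.
Augment S→5→0→3→dst: bottleneck 8. Total 10.
Augment S→1→4→0→3→dst: bottleneck 1. Total 11.
No augmenting path remains in the residual graph.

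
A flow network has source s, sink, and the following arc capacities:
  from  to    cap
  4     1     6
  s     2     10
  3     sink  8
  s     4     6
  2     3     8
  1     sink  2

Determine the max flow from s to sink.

10

Augment s→2→3→sink: bottleneck 8. Total 8.
Augment s→4→1→sink: bottleneck 2. Total 10.
No augmenting path remains in the residual graph.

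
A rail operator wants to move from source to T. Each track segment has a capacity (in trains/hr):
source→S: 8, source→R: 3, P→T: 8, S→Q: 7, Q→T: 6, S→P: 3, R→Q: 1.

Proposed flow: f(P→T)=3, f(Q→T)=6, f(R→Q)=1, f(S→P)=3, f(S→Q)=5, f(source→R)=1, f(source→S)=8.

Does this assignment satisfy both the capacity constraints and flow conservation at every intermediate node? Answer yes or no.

Yes

Every edge has 0 ≤ f(e) ≤ cap(e).
At each intermediate node, inflow equals outflow.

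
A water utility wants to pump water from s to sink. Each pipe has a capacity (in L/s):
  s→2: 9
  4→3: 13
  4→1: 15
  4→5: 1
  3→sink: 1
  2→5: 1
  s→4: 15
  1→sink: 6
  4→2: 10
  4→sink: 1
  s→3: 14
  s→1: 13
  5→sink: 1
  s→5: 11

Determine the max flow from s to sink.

9

Augment s→4→sink: bottleneck 1. Total 1.
Augment s→5→sink: bottleneck 1. Total 2.
Augment s→1→sink: bottleneck 6. Total 8.
Augment s→3→sink: bottleneck 1. Total 9.
No augmenting path remains in the residual graph.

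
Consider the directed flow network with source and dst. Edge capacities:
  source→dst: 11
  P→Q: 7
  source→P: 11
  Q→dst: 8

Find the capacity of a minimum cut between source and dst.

Max flow = 18 (via 2 augmenting paths).
In the residual at optimum, the set reachable from source is {P, source}.
Cut edges: source→dst (cap 11), P→Q (cap 7). Sum = 18.

18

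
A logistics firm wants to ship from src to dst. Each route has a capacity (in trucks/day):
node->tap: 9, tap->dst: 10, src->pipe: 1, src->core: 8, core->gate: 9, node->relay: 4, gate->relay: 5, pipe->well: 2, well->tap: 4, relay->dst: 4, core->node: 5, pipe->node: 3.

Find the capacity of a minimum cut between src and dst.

Max flow = 9 (via 3 augmenting paths).
In the residual at optimum, the set reachable from src is {src}.
Cut edges: src->core (cap 8), src->pipe (cap 1). Sum = 9.

9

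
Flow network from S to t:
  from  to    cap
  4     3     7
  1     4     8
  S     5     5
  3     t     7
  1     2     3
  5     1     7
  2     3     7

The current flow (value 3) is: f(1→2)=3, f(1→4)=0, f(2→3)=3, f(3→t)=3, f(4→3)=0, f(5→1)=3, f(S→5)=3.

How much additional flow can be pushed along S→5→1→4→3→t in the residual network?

Residual capacities along the path: S→5: 2, 5→1: 4, 1→4: 8, 4→3: 7, 3→t: 4.
Minimum is 2.

2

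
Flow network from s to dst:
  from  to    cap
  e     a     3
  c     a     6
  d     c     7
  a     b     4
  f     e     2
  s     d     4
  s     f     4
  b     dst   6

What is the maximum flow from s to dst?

4

Augment s->f->e->a->b->dst: bottleneck 2. Total 2.
Augment s->d->c->a->b->dst: bottleneck 2. Total 4.
No augmenting path remains in the residual graph.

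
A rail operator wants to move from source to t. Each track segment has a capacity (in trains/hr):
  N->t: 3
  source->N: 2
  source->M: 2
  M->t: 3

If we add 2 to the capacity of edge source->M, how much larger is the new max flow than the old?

Original max flow = 4.
After raising cap(source->M), augmenting paths through that edge carry 1 more unit.
New max flow = 5. Increase = 1.

1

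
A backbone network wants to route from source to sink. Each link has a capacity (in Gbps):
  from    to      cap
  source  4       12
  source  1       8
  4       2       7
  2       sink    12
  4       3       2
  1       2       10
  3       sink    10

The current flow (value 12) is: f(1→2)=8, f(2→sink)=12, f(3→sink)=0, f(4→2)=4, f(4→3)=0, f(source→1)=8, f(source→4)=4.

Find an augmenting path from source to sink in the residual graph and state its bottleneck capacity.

source→4→3→sink, bottleneck 2

Residual along source→4→3→sink: source→4: 8, 4→3: 2, 3→sink: 10.
Bottleneck = min = 2.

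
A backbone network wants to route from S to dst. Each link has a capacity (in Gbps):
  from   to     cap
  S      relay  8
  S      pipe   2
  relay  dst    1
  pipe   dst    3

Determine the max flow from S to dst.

Augment S->relay->dst: bottleneck 1. Total 1.
Augment S->pipe->dst: bottleneck 2. Total 3.
No augmenting path remains in the residual graph.

3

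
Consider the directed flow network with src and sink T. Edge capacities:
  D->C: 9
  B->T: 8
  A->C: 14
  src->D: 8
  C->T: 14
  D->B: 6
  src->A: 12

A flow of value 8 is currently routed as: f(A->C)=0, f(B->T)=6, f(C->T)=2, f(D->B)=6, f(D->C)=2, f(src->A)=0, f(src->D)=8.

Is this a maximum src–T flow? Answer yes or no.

Residual path src->A->C->T has bottleneck 12 > 0.
Pushing 12 along it raises the flow to 20, so the given flow is not maximum.

No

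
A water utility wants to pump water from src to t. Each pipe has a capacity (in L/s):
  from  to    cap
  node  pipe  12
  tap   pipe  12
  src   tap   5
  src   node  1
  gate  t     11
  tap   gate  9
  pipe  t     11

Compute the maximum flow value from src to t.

6

Augment src→tap→gate→t: bottleneck 5. Total 5.
Augment src→node→pipe→t: bottleneck 1. Total 6.
No augmenting path remains in the residual graph.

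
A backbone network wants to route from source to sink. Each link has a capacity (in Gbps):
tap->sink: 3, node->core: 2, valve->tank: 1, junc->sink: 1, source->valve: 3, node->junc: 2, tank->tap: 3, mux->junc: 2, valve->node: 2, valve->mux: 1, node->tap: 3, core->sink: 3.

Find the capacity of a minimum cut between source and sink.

3

Max flow = 3 (via 2 augmenting paths).
In the residual at optimum, the set reachable from source is {source}.
Cut edges: source->valve (cap 3). Sum = 3.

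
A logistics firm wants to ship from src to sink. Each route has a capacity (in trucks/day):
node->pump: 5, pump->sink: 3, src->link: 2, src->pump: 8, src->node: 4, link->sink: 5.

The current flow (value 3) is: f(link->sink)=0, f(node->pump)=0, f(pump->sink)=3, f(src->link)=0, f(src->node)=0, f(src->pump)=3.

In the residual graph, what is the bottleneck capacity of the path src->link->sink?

Residual capacities along the path: src->link: 2, link->sink: 5.
Minimum is 2.

2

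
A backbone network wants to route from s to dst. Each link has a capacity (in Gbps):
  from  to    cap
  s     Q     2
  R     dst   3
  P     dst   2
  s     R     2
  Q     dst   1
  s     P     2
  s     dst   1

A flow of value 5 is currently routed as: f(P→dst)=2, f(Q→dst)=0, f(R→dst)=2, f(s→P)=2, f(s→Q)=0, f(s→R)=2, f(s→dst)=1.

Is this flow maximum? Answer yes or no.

Residual path s→Q→dst has bottleneck 1 > 0.
Pushing 1 along it raises the flow to 6, so the given flow is not maximum.

No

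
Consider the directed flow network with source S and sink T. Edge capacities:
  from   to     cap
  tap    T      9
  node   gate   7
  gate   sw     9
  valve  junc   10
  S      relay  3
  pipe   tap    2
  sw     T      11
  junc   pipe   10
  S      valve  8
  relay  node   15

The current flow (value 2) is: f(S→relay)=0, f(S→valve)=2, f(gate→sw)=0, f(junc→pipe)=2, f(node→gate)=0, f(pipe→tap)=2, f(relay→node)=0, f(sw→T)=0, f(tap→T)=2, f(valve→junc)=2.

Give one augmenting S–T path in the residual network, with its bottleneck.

S→relay→node→gate→sw→T, bottleneck 3

Residual along S→relay→node→gate→sw→T: S→relay: 3, relay→node: 15, node→gate: 7, gate→sw: 9, sw→T: 11.
Bottleneck = min = 3.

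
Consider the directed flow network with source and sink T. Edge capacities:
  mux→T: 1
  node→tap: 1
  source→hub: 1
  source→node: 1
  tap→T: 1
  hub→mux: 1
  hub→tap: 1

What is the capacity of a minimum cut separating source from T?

2

Max flow = 2 (via 2 augmenting paths).
In the residual at optimum, the set reachable from source is {source}.
Cut edges: source→hub (cap 1), source→node (cap 1). Sum = 2.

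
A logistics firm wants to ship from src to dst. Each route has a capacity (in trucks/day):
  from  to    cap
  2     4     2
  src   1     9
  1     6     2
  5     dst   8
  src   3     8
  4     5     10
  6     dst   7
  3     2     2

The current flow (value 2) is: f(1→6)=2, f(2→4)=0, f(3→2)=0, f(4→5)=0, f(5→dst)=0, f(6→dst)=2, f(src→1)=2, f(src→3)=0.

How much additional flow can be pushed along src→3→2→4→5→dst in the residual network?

2

Residual capacities along the path: src→3: 8, 3→2: 2, 2→4: 2, 4→5: 10, 5→dst: 8.
Minimum is 2.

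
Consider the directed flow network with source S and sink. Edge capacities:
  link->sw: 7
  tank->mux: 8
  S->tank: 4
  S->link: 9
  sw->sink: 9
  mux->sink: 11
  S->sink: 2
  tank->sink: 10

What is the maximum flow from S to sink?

Augment S->sink: bottleneck 2. Total 2.
Augment S->tank->sink: bottleneck 4. Total 6.
Augment S->link->sw->sink: bottleneck 7. Total 13.
No augmenting path remains in the residual graph.

13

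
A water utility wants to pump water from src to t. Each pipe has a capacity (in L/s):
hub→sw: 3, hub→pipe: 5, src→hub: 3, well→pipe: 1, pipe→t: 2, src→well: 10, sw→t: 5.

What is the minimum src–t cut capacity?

Max flow = 4 (via 2 augmenting paths).
In the residual at optimum, the set reachable from src is {src, well}.
Cut edges: src→hub (cap 3), well→pipe (cap 1). Sum = 4.

4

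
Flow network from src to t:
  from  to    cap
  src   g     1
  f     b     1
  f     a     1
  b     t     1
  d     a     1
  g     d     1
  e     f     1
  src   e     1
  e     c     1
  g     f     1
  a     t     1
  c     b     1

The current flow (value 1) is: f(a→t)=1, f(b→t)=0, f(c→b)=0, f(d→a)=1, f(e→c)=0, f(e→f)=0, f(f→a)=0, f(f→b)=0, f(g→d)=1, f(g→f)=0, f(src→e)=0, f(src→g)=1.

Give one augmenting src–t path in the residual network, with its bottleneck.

Residual along src→e→f→b→t: src→e: 1, e→f: 1, f→b: 1, b→t: 1.
Bottleneck = min = 1.

src→e→f→b→t, bottleneck 1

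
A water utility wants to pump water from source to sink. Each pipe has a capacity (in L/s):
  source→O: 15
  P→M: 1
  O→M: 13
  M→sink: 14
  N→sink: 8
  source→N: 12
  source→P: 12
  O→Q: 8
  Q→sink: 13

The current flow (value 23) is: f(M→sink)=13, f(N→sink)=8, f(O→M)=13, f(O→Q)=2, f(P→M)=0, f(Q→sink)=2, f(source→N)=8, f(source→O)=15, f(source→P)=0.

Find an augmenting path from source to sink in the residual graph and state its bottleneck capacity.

Residual along source→P→M→sink: source→P: 12, P→M: 1, M→sink: 1.
Bottleneck = min = 1.

source→P→M→sink, bottleneck 1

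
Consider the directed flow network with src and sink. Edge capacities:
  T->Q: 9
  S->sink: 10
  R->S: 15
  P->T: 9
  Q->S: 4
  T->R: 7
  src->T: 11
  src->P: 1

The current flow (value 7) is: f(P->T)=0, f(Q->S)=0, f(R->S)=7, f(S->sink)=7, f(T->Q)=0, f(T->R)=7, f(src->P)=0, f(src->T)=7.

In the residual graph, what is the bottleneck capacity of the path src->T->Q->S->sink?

Residual capacities along the path: src->T: 4, T->Q: 9, Q->S: 4, S->sink: 3.
Minimum is 3.

3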